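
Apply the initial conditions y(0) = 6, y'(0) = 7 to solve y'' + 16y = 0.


Characteristic roots of r² + 16 = 0 are ±4i, so y = C₁cos(4x) + C₂sin(4x).
Apply y(0) = 6: C₁ = 6. Differentiate and apply y'(0) = 7: 4·C₂ = 7, so C₂ = 7/4.
Particular solution: y = 6cos(4x) + (7/4)sin(4x).


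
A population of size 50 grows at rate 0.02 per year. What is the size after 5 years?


The ODE dP/dt = 0.02P has solution P(t) = P(0)e^(0.02t).
Substitute P(0) = 50 and t = 5: P(5) = 50 e^(0.10) ≈ 55.


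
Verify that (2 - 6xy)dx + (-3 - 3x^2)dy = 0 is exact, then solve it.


Check exactness: ∂M/∂y = -6x and ∂N/∂x = -6x; equal, so the equation is exact.
Integrate M with respect to x (treating y as constant): ∫M dx = 2x - 3x^2y + h(y).
Differentiate w.r.t. y and set equal to N: the x-dependent terms already match, leaving h'(y) = -3. Integrate: h(y) = -3y.
So F(x,y) = 2x - 3y - 3x^2y.
General solution: 2x - 3y - 3x^2y = C.


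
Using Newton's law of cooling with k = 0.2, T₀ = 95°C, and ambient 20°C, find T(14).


Newton's law: dT/dt = -k(T - T_a) has solution T(t) = T_a + (T₀ - T_a)e^(-kt).
Plug in T_a = 20, T₀ = 95, k = 0.2, t = 14: T(14) = 20 + (75)e^(-2.80) ≈ 24.6°C.


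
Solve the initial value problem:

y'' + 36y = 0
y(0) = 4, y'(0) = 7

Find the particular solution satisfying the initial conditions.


Characteristic roots of r² + 36 = 0 are ±6i, so y = C₁cos(6x) + C₂sin(6x).
Apply y(0) = 4: C₁ = 4. Differentiate and apply y'(0) = 7: 6·C₂ = 7, so C₂ = 7/6.
Particular solution: y = 4cos(6x) + (7/6)sin(6x).


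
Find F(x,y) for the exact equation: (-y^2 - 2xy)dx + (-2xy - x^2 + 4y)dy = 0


Check exactness: ∂M/∂y = -2y - 2x and ∂N/∂x = -2y - 2x; equal, so the equation is exact.
Integrate M with respect to x (treating y as constant): ∫M dx = -xy^2 - x^2y + h(y).
Differentiate w.r.t. y and set equal to N: the x-dependent terms already match, leaving h'(y) = 4y. Integrate: h(y) = 2y^2.
So F(x,y) = -xy^2 - x^2y + 2y^2.
General solution: -xy^2 - x^2y + 2y^2 = C.


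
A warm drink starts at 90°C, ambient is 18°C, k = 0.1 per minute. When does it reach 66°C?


From T(t) = T_a + (T₀ - T_a)e^(-kt), set T(t) = 66:
(66 - 18) / (90 - 18) = e^(-0.1t), so t = -ln(0.667)/0.1 ≈ 4.1 minutes.


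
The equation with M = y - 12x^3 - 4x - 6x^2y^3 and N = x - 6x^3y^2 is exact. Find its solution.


Check exactness: ∂M/∂y = 1 - 18x^2y^2 and ∂N/∂x = 1 - 18x^2y^2; equal, so the equation is exact.
Integrate M with respect to x (treating y as constant): ∫M dx = xy - 3x^4 - 2x^2 - 2x^3y^3 + h(y).
Differentiate w.r.t. y and set equal to N: all terms match, so h'(y) = 0 and h is a constant absorbed into C.
General solution: xy - 3x^4 - 2x^2 - 2x^3y^3 = C.


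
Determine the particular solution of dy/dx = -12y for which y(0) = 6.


General solution of y' = -12y is y = Ce^(-12x).
Apply y(0) = 6: C = 6.
Particular solution: y = 6e^(-12x).


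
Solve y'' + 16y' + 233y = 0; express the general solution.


Characteristic equation: r² + 16r + 233 = 0.
Discriminant is negative; roots r = -8 ± 13i (complex conjugate pair).
General solution uses e^(α x)(C₁ cos(β x) + C₂ sin(β x)): y = e^(-8x)(C₁cos(13x) + C₂sin(13x)).


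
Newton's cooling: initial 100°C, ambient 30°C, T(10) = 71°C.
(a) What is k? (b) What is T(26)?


Newton's law: T(t) = T_a + (T₀ - T_a)e^(-kt).
(a) Use T(10) = 71: (71 - 30)/(100 - 30) = e^(-k·10), so k = -ln(0.586)/10 ≈ 0.0535.
(b) Apply k to t = 26: T(26) = 30 + (70)e^(-1.391) ≈ 47.4°C.


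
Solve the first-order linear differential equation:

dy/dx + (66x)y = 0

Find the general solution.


P(x) = 66x ⇒ μ = e^(33x²).
Q(x) = 0 so μ y is constant: y = Ce^(-33x²).


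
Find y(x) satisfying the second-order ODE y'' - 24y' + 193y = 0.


Characteristic equation: r² - 24r + 193 = 0.
Discriminant is negative; roots r = 12 ± 7i (complex conjugate pair).
General solution uses e^(α x)(C₁ cos(β x) + C₂ sin(β x)): y = e^(12x)(C₁cos(7x) + C₂sin(7x)).


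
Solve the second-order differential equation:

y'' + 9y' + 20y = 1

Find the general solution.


Characteristic roots of r² + 9r + 20 = 0 are -5, -4.
y_h = C₁e^(-5x) + C₂e^(-4x).
Constant forcing; try y_p = A. Then 20A = 1 ⇒ A = 1/20.
General solution: y = C₁e^(-5x) + C₂e^(-4x) + 1/20.


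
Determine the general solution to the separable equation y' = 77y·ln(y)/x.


Separate: dy/[y ln(y)] = 77 dx/x.
Substitute u = ln(y): du/u = 77 dx/x.
Integrate: ln|ln(y)| = 77ln|x| + C₀, hence ln(y) = C·x^77.


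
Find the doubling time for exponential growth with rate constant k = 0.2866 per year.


Exponential growth: P(t) = P₀ e^(0.2866t). Set P(t)/P₀ = 2: e^(0.2866t) = 2.
Solve: t = ln(2)/0.2866 ≈ 2.42 years.


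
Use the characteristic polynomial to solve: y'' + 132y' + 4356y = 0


Characteristic equation: r² + 132r + 4356 = 0, i.e. (r + 66)² = 0.
Repeated root r = -66; include an x factor for the second linearly independent solution.
General solution: y = (C₁ + C₂x)e^(-66x).


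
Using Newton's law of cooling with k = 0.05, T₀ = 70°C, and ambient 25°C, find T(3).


Newton's law: dT/dt = -k(T - T_a) has solution T(t) = T_a + (T₀ - T_a)e^(-kt).
Plug in T_a = 25, T₀ = 70, k = 0.05, t = 3: T(3) = 25 + (45)e^(-0.15) ≈ 63.7°C.


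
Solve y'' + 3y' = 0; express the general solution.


Characteristic equation: r² + 3r = 0.
Factor: (r + 3)(r - 0) = 0 ⇒ r = -3, 0 (distinct real).
General solution: y = C₁e^(-3x) + C₂.


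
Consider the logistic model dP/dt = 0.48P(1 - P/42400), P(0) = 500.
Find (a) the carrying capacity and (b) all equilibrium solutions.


Logistic ODE dP/dt = 0.48P(1 - P/42400) has equilibria where dP/dt = 0, i.e. P = 0 or P = 42400.
The coefficient (1 - P/K) = 0 when P = K, identifying K = 42400 as the carrying capacity.
(a) K = 42400; (b) equilibria P = 0 and P = 42400.


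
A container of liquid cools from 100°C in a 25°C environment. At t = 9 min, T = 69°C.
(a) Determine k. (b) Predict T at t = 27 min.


Newton's law: T(t) = T_a + (T₀ - T_a)e^(-kt).
(a) Use T(9) = 69: (69 - 25)/(100 - 25) = e^(-k·9), so k = -ln(0.587)/9 ≈ 0.0593.
(b) Apply k to t = 27: T(27) = 25 + (75)e^(-1.600) ≈ 40.1°C.


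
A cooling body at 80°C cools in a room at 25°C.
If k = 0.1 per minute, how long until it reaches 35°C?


From T(t) = T_a + (T₀ - T_a)e^(-kt), set T(t) = 35:
(35 - 25) / (80 - 25) = e^(-0.1t), so t = -ln(0.182)/0.1 ≈ 17.0 minutes.


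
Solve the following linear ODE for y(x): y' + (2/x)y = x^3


P(x) = 2/x ⇒ μ = x^2.
(x^2 y)' = x^2·x^3 = x^5.
Integrate: x^2 y = x^6/(6) + C.
Solve for y: y = (1/6)x^4 + C/x^2.


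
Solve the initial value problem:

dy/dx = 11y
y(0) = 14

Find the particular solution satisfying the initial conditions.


General solution of y' = 11y is y = Ce^(11x).
Apply y(0) = 14: C = 14.
Particular solution: y = 14e^(11x).


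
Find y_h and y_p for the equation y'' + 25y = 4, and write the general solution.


Homogeneous part: r² + 25 = 0 ⇒ r = ±5i, so y_h = C₁cos(5x) + C₂sin(5x).
Try constant y_p = A; plug in: 25A = 4 ⇒ A = 4/25.
General solution: y = C₁cos(5x) + C₂sin(5x) + 4/25.


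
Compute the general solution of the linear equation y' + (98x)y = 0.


P(x) = 98x ⇒ μ = e^(49x²).
Q(x) = 0 so μ y is constant: y = Ce^(-49x²).


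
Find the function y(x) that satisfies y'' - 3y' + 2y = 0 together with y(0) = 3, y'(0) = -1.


Characteristic roots of r² - 3r + 2 = 0 are 1, 2.
General solution y = c₁ e^(x) + c₂ e^(2x).
Apply y(0) = 3: c₁ + c₂ = 3. Apply y'(0) = -1: 1 c₁ + 2 c₂ = -1.
Solve: c₁ = 7, c₂ = -4.
Particular solution: y = 7e^(x) - 4e^(2x).


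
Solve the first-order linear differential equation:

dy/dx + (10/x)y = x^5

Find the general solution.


P(x) = 10/x ⇒ μ = x^10.
(x^10 y)' = x^15 ⇒ x^10 y = x^16/(16) + C.
Solve for y: y = (1/16)x^6 + C/x^10.


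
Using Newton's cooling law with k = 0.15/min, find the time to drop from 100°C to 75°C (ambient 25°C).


From T(t) = T_a + (T₀ - T_a)e^(-kt), set T(t) = 75:
(75 - 25) / (100 - 25) = e^(-0.15t), so t = -ln(0.667)/0.15 ≈ 2.7 minutes.


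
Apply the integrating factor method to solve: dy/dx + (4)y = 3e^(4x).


P(x) = 4 ⇒ μ = e^(4x).
(μ y)' = 3e^(8x) ⇒ μ y = (3/8)e^(8x) + C.
Divide by μ: y = (3/8)e^(4x) + Ce^(-4x).


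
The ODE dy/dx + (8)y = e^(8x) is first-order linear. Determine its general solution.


P(x) = 8 ⇒ μ = e^(8x).
(μ y)' = e^(16x) ⇒ μ y = e^(16x)/16 + C.
Divide by μ: y = (1/16)e^(8x) + Ce^(-8x).


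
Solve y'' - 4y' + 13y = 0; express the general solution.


Characteristic equation: r² - 4r + 13 = 0.
Discriminant is negative; roots r = 2 ± 3i (complex conjugate pair).
General solution uses e^(α x)(C₁ cos(β x) + C₂ sin(β x)): y = e^(2x)(C₁cos(3x) + C₂sin(3x)).


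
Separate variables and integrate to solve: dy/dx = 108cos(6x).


g(y) = 1, so integrate directly: y = ∫ 108cos(6x) dx = 18sin(6x) + C.


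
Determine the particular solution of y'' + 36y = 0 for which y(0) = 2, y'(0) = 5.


Characteristic roots of r² + 36 = 0 are ±6i, so y = C₁cos(6x) + C₂sin(6x).
Apply y(0) = 2: C₁ = 2. Differentiate and apply y'(0) = 5: 6·C₂ = 5, so C₂ = 5/6.
Particular solution: y = 2cos(6x) + (5/6)sin(6x).


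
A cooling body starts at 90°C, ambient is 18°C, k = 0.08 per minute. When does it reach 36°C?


From T(t) = T_a + (T₀ - T_a)e^(-kt), set T(t) = 36:
(36 - 18) / (90 - 18) = e^(-0.08t), so t = -ln(0.250)/0.08 ≈ 17.3 minutes.


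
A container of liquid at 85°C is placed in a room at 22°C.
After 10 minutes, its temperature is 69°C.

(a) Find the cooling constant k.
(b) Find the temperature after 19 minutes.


Newton's law: T(t) = T_a + (T₀ - T_a)e^(-kt).
(a) Use T(10) = 69: (69 - 22)/(85 - 22) = e^(-k·10), so k = -ln(0.746)/10 ≈ 0.0293.
(b) Apply k to t = 19: T(19) = 22 + (63)e^(-0.557) ≈ 58.1°C.


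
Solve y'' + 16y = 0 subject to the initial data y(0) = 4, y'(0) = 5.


Characteristic roots of r² + 16 = 0 are ±4i, so y = C₁cos(4x) + C₂sin(4x).
Apply y(0) = 4: C₁ = 4. Differentiate and apply y'(0) = 5: 4·C₂ = 5, so C₂ = 5/4.
Particular solution: y = 4cos(4x) + (5/4)sin(4x).


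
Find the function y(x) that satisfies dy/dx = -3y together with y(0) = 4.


General solution of y' = -3y is y = Ce^(-3x).
Apply y(0) = 4: C = 4.
Particular solution: y = 4e^(-3x).


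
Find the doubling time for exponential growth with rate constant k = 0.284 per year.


Exponential growth: P(t) = P₀ e^(0.284t). Set P(t)/P₀ = 2: e^(0.284t) = 2.
Solve: t = ln(2)/0.284 ≈ 2.44 years.


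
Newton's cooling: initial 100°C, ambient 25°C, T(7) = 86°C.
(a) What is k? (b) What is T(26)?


Newton's law: T(t) = T_a + (T₀ - T_a)e^(-kt).
(a) Use T(7) = 86: (86 - 25)/(100 - 25) = e^(-k·7), so k = -ln(0.813)/7 ≈ 0.0295.
(b) Apply k to t = 26: T(26) = 25 + (75)e^(-0.767) ≈ 59.8°C.


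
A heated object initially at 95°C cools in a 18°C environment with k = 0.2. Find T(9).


Newton's law: dT/dt = -k(T - T_a) has solution T(t) = T_a + (T₀ - T_a)e^(-kt).
Plug in T_a = 18, T₀ = 95, k = 0.2, t = 9: T(9) = 18 + (77)e^(-1.80) ≈ 30.7°C.


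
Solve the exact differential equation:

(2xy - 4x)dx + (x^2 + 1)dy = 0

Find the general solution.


Check exactness: ∂M/∂y = 2x and ∂N/∂x = 2x; equal, so the equation is exact.
Integrate M with respect to x (treating y as constant): ∫M dx = x^2y - 2x^2 + h(y).
Differentiate w.r.t. y and set equal to N: the x-dependent terms already match, leaving h'(y) = 1. Integrate: h(y) = y.
So F(x,y) = x^2y - 2x^2 + y.
General solution: x^2y - 2x^2 + y = C.


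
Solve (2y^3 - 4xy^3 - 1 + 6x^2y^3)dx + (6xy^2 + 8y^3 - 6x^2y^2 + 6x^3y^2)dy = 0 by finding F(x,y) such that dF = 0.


Check exactness: ∂M/∂y = 6y^2 - 12xy^2 + 18x^2y^2 and ∂N/∂x = 6y^2 - 12xy^2 + 18x^2y^2; equal, so the equation is exact.
Integrate M with respect to x (treating y as constant): ∫M dx = 2xy^3 - 2x^2y^3 - x + 2x^3y^3 + h(y).
Differentiate w.r.t. y and set equal to N: the x-dependent terms already match, leaving h'(y) = 8y^3. Integrate: h(y) = 2y^4.
So F(x,y) = 2xy^3 + 2y^4 - 2x^2y^3 - x + 2x^3y^3.
General solution: 2xy^3 + 2y^4 - 2x^2y^3 - x + 2x^3y^3 = C.


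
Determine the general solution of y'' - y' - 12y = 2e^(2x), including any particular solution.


Characteristic roots of r² - r - 12 = 0 are 4, -3.
y_h = C₁e^(4x) + C₂e^(-3x).
Forcing exponent 2 is not a characteristic root; try y_p = Ae^(2x).
Substitute: A·(4 + (-1)·2 + (-12)) = A·-10 = 2, so A = -1/5.
General solution: y = C₁e^(4x) + C₂e^(-3x) - (1/5)e^(2x).


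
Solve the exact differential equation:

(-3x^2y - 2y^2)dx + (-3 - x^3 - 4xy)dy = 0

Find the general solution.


Check exactness: ∂M/∂y = -3x^2 - 4y and ∂N/∂x = -3x^2 - 4y; equal, so the equation is exact.
Integrate M with respect to x (treating y as constant): ∫M dx = -x^3y - 2xy^2 + h(y).
Differentiate w.r.t. y and set equal to N: the x-dependent terms already match, leaving h'(y) = -3. Integrate: h(y) = -3y.
So F(x,y) = -3y - x^3y - 2xy^2.
General solution: -3y - x^3y - 2xy^2 = C.


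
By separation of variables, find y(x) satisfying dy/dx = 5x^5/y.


Separate variables: y dy = 5x^5 dx.
Integrate both sides: y²/2 = (5/6)x^6 + C₀.
Multiply by 2: y² = (5/3)x^6 + C.


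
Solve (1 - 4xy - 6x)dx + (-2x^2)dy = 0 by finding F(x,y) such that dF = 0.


Check exactness: ∂M/∂y = -4x and ∂N/∂x = -4x; equal, so the equation is exact.
Integrate M with respect to x (treating y as constant): ∫M dx = x - 2x^2y - 3x^2 + h(y).
Differentiate w.r.t. y and set equal to N: all terms match, so h'(y) = 0 and h is a constant absorbed into C.
General solution: x - 2x^2y - 3x^2 = C.


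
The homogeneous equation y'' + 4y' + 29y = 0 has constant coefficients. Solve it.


Characteristic equation: r² + 4r + 29 = 0.
Discriminant is negative; roots r = -2 ± 5i (complex conjugate pair).
General solution uses e^(α x)(C₁ cos(β x) + C₂ sin(β x)): y = e^(-2x)(C₁cos(5x) + C₂sin(5x)).


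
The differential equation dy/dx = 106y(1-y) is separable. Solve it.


Separate: dy/[y(1-y)] = 106 dx.
Partial fractions: 1/[y(1-y)] = 1/y + 1/(1-y).
Integrate: ln|y/(1-y)| = 106x + C₀.
Solve for y: y = 1/(1 + Ce^(-106x)).


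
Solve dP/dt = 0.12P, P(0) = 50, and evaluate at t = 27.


The ODE dP/dt = 0.12P has solution P(t) = P(0)e^(0.12t).
Substitute P(0) = 50 and t = 27: P(27) = 50 e^(3.24) ≈ 1277.


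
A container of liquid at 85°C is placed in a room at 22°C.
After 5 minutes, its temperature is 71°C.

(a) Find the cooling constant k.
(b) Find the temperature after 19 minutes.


Newton's law: T(t) = T_a + (T₀ - T_a)e^(-kt).
(a) Use T(5) = 71: (71 - 22)/(85 - 22) = e^(-k·5), so k = -ln(0.778)/5 ≈ 0.0503.
(b) Apply k to t = 19: T(19) = 22 + (63)e^(-0.955) ≈ 46.2°C.


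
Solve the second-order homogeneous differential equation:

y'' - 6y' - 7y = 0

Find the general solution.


Characteristic equation: r² - 6r - 7 = 0.
Factor: (r - 7)(r + 1) = 0 ⇒ r = 7, -1 (distinct real).
General solution: y = C₁e^(7x) + C₂e^(-x).


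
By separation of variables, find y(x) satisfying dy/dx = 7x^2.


Integrate both sides with respect to x: y = ∫ 7x^2 dx = (7/3)x^3 + C.


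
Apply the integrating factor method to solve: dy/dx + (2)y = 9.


P(x) = 2, Q(x) = 9; integrating factor μ = e^(2x).
(μ y)' = 9e^(2x) ⇒ μ y = (9/2)e^(2x) + C.
Divide by μ: y = 9/2 + Ce^(-2x).


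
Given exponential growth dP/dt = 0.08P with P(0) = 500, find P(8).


The ODE dP/dt = 0.08P has solution P(t) = P(0)e^(0.08t).
Substitute P(0) = 500 and t = 8: P(8) = 500 e^(0.64) ≈ 948.


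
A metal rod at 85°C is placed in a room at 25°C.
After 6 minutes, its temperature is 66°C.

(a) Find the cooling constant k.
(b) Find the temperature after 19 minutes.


Newton's law: T(t) = T_a + (T₀ - T_a)e^(-kt).
(a) Use T(6) = 66: (66 - 25)/(85 - 25) = e^(-k·6), so k = -ln(0.683)/6 ≈ 0.0635.
(b) Apply k to t = 19: T(19) = 25 + (60)e^(-1.206) ≈ 43.0°C.


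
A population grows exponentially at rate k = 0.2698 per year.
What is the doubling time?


Exponential growth: P(t) = P₀ e^(0.2698t). Set P(t)/P₀ = 2: e^(0.2698t) = 2.
Solve: t = ln(2)/0.2698 ≈ 2.57 years.


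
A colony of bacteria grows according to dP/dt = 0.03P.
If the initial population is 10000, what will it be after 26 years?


The ODE dP/dt = 0.03P has solution P(t) = P(0)e^(0.03t).
Substitute P(0) = 10000 and t = 26: P(26) = 10000 e^(0.78) ≈ 21815.


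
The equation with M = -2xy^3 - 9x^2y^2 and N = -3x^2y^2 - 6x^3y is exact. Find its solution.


Check exactness: ∂M/∂y = -6xy^2 - 18x^2y and ∂N/∂x = -6xy^2 - 18x^2y; equal, so the equation is exact.
Integrate M with respect to x (treating y as constant): ∫M dx = -x^2y^3 - 3x^3y^2 + h(y).
Differentiate w.r.t. y and set equal to N: all terms match, so h'(y) = 0 and h is a constant absorbed into C.
General solution: -x^2y^3 - 3x^3y^2 = C.


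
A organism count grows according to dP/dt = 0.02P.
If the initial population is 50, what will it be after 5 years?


The ODE dP/dt = 0.02P has solution P(t) = P(0)e^(0.02t).
Substitute P(0) = 50 and t = 5: P(5) = 50 e^(0.10) ≈ 55.


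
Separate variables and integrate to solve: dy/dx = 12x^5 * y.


Separate variables: dy/y = 12x^5 dx.
Integrate: ln|y| = 2x^6 + C₀.
Exponentiate: y = Ce^(2x^6).


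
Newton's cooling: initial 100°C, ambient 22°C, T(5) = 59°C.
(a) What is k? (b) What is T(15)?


Newton's law: T(t) = T_a + (T₀ - T_a)e^(-kt).
(a) Use T(5) = 59: (59 - 22)/(100 - 22) = e^(-k·5), so k = -ln(0.474)/5 ≈ 0.1492.
(b) Apply k to t = 15: T(15) = 22 + (78)e^(-2.237) ≈ 30.3°C.


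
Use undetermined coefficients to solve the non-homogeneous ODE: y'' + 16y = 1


Homogeneous part: r² + 16 = 0 ⇒ r = ±4i, so y_h = C₁cos(4x) + C₂sin(4x).
Try constant y_p = A; plug in: 16A = 1 ⇒ A = 1/16.
General solution: y = C₁cos(4x) + C₂sin(4x) + 1/16.


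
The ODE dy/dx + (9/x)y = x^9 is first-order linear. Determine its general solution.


P(x) = 9/x ⇒ μ = x^9.
(x^9 y)' = x^9·x^9 = x^18.
Integrate: x^9 y = x^19/(19) + C.
Solve for y: y = (1/19)x^10 + C/x^9.


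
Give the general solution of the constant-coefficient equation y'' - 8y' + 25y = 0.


Characteristic equation: r² - 8r + 25 = 0.
Discriminant is negative; roots r = 4 ± 3i (complex conjugate pair).
General solution uses e^(α x)(C₁ cos(β x) + C₂ sin(β x)): y = e^(4x)(C₁cos(3x) + C₂sin(3x)).


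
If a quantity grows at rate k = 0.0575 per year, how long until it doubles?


Exponential growth: P(t) = P₀ e^(0.0575t). Set P(t)/P₀ = 2: e^(0.0575t) = 2.
Solve: t = ln(2)/0.0575 ≈ 12.05 years.


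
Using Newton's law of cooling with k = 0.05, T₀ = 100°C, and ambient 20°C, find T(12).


Newton's law: dT/dt = -k(T - T_a) has solution T(t) = T_a + (T₀ - T_a)e^(-kt).
Plug in T_a = 20, T₀ = 100, k = 0.05, t = 12: T(12) = 20 + (80)e^(-0.60) ≈ 63.9°C.


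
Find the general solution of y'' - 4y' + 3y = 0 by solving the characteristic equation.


Characteristic equation: r² - 4r + 3 = 0.
Factor: (r - 1)(r - 3) = 0 ⇒ r = 1, 3 (distinct real).
General solution: y = C₁e^(x) + C₂e^(3x).


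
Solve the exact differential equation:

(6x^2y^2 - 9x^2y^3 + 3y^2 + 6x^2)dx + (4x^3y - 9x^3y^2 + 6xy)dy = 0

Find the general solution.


Check exactness: ∂M/∂y = 12x^2y - 27x^2y^2 + 6y and ∂N/∂x = 12x^2y - 27x^2y^2 + 6y; equal, so the equation is exact.
Integrate M with respect to x (treating y as constant): ∫M dx = 2x^3y^2 - 3x^3y^3 + 3xy^2 + 2x^3 + h(y).
Differentiate w.r.t. y and set equal to N: all terms match, so h'(y) = 0 and h is a constant absorbed into C.
General solution: 2x^3y^2 - 3x^3y^3 + 3xy^2 + 2x^3 = C.


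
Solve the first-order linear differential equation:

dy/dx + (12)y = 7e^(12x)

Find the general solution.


P(x) = 12 ⇒ μ = e^(12x).
(μ y)' = 7e^(24x) ⇒ μ y = (7/24)e^(24x) + C.
Divide by μ: y = (7/24)e^(12x) + Ce^(-12x).


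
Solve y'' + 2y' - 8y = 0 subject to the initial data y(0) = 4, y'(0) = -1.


Characteristic roots of r² + 2r - 8 = 0 are -4, 2.
General solution y = c₁ e^(-4x) + c₂ e^(2x).
Apply y(0) = 4: c₁ + c₂ = 4. Apply y'(0) = -1: -4 c₁ + 2 c₂ = -1.
Solve: c₁ = 3/2, c₂ = 5/2.
Particular solution: y = (3/2)e^(-4x) + (5/2)e^(2x).


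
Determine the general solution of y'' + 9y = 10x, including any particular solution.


Homogeneous: r² + 9 = 0 ⇒ r = ±3i, y_h = C₁cos(3x) + C₂sin(3x).
Polynomial forcing; try y_p = Ax + B. Then y_p'' + 9 y_p = 9(Ax + B) = 10x, so B = 0 and A = 10/9.
General solution: y = C₁cos(3x) + C₂sin(3x) + (10/9)x.


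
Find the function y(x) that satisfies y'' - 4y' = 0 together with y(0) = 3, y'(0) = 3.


Characteristic roots of r² - 4r = 0 are 0, 4.
General solution y = c₁ + c₂ e^(4x).
Apply y(0) = 3: c₁ + c₂ = 3. Apply y'(0) = 3: 0 c₁ + 4 c₂ = 3.
Solve: c₁ = 9/4, c₂ = 3/4.
Particular solution: y = 9/4 + (3/4)e^(4x).


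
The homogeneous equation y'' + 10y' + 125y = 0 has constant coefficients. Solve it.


Characteristic equation: r² + 10r + 125 = 0.
Discriminant is negative; roots r = -5 ± 10i (complex conjugate pair).
General solution uses e^(α x)(C₁ cos(β x) + C₂ sin(β x)): y = e^(-5x)(C₁cos(10x) + C₂sin(10x)).


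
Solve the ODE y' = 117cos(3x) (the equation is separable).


g(y) = 1, so integrate directly: y = ∫ 117cos(3x) dx = 39sin(3x) + C.


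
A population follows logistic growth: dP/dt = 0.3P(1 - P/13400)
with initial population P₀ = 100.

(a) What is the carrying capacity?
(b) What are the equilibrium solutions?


Logistic ODE dP/dt = 0.3P(1 - P/13400) has equilibria where dP/dt = 0, i.e. P = 0 or P = 13400.
The coefficient (1 - P/K) = 0 when P = K, identifying K = 13400 as the carrying capacity.
(a) K = 13400; (b) equilibria P = 0 and P = 13400.


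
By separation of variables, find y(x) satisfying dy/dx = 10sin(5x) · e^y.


Separate: e^(-y) dy = 10sin(5x) dx.
Integrate: -e^(-y) = -2cos(5x) + C₀.
Rearrange: e^(-y) = 2cos(5x) + C.


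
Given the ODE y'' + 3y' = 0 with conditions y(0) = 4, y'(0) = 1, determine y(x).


Characteristic roots of r² + 3r = 0 are -3, 0.
General solution y = c₁ e^(-3x) + c₂.
Apply y(0) = 4: c₁ + c₂ = 4. Apply y'(0) = 1: -3 c₁ + 0 c₂ = 1.
Solve: c₁ = -1/3, c₂ = 13/3.
Particular solution: y = -(1/3)e^(-3x) + 13/3.


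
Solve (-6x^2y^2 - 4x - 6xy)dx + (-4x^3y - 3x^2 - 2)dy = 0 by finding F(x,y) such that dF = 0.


Check exactness: ∂M/∂y = -12x^2y - 6x and ∂N/∂x = -12x^2y - 6x; equal, so the equation is exact.
Integrate M with respect to x (treating y as constant): ∫M dx = -2x^3y^2 - 2x^2 - 3x^2y + h(y).
Differentiate w.r.t. y and set equal to N: the x-dependent terms already match, leaving h'(y) = -2. Integrate: h(y) = -2y.
So F(x,y) = -2x^3y^2 - 2x^2 - 3x^2y - 2y.
General solution: -2x^3y^2 - 2x^2 - 3x^2y - 2y = C.


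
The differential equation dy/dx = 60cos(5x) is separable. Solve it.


g(y) = 1, so integrate directly: y = ∫ 60cos(5x) dx = 12sin(5x) + C.


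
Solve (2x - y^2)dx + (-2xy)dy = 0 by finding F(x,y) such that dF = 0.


Check exactness: ∂M/∂y = -2y and ∂N/∂x = -2y; equal, so the equation is exact.
Integrate M with respect to x (treating y as constant): ∫M dx = x^2 - xy^2 + h(y).
Differentiate w.r.t. y and set equal to N: all terms match, so h'(y) = 0 and h is a constant absorbed into C.
General solution: x^2 - xy^2 = C.


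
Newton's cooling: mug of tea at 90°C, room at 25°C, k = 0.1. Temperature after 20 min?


Newton's law: dT/dt = -k(T - T_a) has solution T(t) = T_a + (T₀ - T_a)e^(-kt).
Plug in T_a = 25, T₀ = 90, k = 0.1, t = 20: T(20) = 25 + (65)e^(-2.00) ≈ 33.8°C.


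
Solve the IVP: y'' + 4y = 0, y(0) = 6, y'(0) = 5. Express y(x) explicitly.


Characteristic roots of r² + 4 = 0 are ±2i, so y = C₁cos(2x) + C₂sin(2x).
Apply y(0) = 6: C₁ = 6. Differentiate and apply y'(0) = 5: 2·C₂ = 5, so C₂ = 5/2.
Particular solution: y = 6cos(2x) + (5/2)sin(2x).


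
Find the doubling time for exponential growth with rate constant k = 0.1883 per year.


Exponential growth: P(t) = P₀ e^(0.1883t). Set P(t)/P₀ = 2: e^(0.1883t) = 2.
Solve: t = ln(2)/0.1883 ≈ 3.68 years.


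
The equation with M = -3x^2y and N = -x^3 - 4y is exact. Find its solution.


Check exactness: ∂M/∂y = -3x^2 and ∂N/∂x = -3x^2; equal, so the equation is exact.
Integrate M with respect to x (treating y as constant): ∫M dx = -x^3y + h(y).
Differentiate w.r.t. y and set equal to N: the x-dependent terms already match, leaving h'(y) = -4y. Integrate: h(y) = -2y^2.
So F(x,y) = -x^3y - 2y^2.
General solution: -x^3y - 2y^2 = C.


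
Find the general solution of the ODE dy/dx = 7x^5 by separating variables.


Integrate both sides with respect to x: y = ∫ 7x^5 dx = (7/6)x^6 + C.


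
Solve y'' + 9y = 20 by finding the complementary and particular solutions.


Homogeneous part: r² + 9 = 0 ⇒ r = ±3i, so y_h = C₁cos(3x) + C₂sin(3x).
Try constant y_p = A; plug in: 9A = 20 ⇒ A = 20/9.
General solution: y = C₁cos(3x) + C₂sin(3x) + 20/9.


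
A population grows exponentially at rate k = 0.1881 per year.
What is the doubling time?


Exponential growth: P(t) = P₀ e^(0.1881t). Set P(t)/P₀ = 2: e^(0.1881t) = 2.
Solve: t = ln(2)/0.1881 ≈ 3.68 years.


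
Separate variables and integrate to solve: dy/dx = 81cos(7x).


g(y) = 1, so integrate directly: y = ∫ 81cos(7x) dx = (81/7)sin(7x) + C.


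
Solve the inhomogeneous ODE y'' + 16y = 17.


Homogeneous part: r² + 16 = 0 ⇒ r = ±4i, so y_h = C₁cos(4x) + C₂sin(4x).
Try constant y_p = A; plug in: 16A = 17 ⇒ A = 17/16.
General solution: y = C₁cos(4x) + C₂sin(4x) + 17/16.


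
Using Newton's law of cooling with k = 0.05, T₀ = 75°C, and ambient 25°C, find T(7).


Newton's law: dT/dt = -k(T - T_a) has solution T(t) = T_a + (T₀ - T_a)e^(-kt).
Plug in T_a = 25, T₀ = 75, k = 0.05, t = 7: T(7) = 25 + (50)e^(-0.35) ≈ 60.2°C.


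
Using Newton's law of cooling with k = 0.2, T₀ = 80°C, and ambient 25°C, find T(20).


Newton's law: dT/dt = -k(T - T_a) has solution T(t) = T_a + (T₀ - T_a)e^(-kt).
Plug in T_a = 25, T₀ = 80, k = 0.2, t = 20: T(20) = 25 + (55)e^(-4.00) ≈ 26.0°C.


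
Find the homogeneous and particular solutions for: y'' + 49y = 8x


Homogeneous: r² + 49 = 0 ⇒ r = ±7i, y_h = C₁cos(7x) + C₂sin(7x).
Polynomial forcing; try y_p = Ax + B. Then y_p'' + 49 y_p = 49(Ax + B) = 8x, so B = 0 and A = 8/49.
General solution: y = C₁cos(7x) + C₂sin(7x) + (8/49)x.


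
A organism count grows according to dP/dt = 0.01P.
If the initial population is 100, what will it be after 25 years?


The ODE dP/dt = 0.01P has solution P(t) = P(0)e^(0.01t).
Substitute P(0) = 100 and t = 25: P(25) = 100 e^(0.25) ≈ 128.


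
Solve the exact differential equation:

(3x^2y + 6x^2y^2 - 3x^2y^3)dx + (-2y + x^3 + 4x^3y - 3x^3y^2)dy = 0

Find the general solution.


Check exactness: ∂M/∂y = 3x^2 + 12x^2y - 9x^2y^2 and ∂N/∂x = 3x^2 + 12x^2y - 9x^2y^2; equal, so the equation is exact.
Integrate M with respect to x (treating y as constant): ∫M dx = x^3y + 2x^3y^2 - x^3y^3 + h(y).
Differentiate w.r.t. y and set equal to N: the x-dependent terms already match, leaving h'(y) = -2y. Integrate: h(y) = -y^2.
So F(x,y) = -y^2 + x^3y + 2x^3y^2 - x^3y^3.
General solution: -y^2 + x^3y + 2x^3y^2 - x^3y^3 = C.


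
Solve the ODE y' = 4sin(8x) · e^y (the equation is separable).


Separate: e^(-y) dy = 4sin(8x) dx.
Integrate: -e^(-y) = -(1/2)cos(8x) + C₀.
Rearrange: e^(-y) = (1/2)cos(8x) + C.


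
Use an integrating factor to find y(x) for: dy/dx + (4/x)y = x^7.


P(x) = 4/x ⇒ μ = x^4.
(x^4 y)' = x^11 ⇒ x^4 y = x^12/(12) + C.
Solve for y: y = (1/12)x^8 + C/x^4.


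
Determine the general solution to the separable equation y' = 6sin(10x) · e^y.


Separate: e^(-y) dy = 6sin(10x) dx.
Integrate: -e^(-y) = -(3/5)cos(10x) + C₀.
Rearrange: e^(-y) = (3/5)cos(10x) + C.


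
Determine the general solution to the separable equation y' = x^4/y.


Separate variables: y dy = x^4 dx.
Integrate both sides: y²/2 = (1/5)x^5 + C₀.
Multiply by 2: y² = (2/5)x^5 + C.


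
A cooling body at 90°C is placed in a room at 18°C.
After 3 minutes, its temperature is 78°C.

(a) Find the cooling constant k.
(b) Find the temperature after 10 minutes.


Newton's law: T(t) = T_a + (T₀ - T_a)e^(-kt).
(a) Use T(3) = 78: (78 - 18)/(90 - 18) = e^(-k·3), so k = -ln(0.833)/3 ≈ 0.0608.
(b) Apply k to t = 10: T(10) = 18 + (72)e^(-0.608) ≈ 57.2°C.


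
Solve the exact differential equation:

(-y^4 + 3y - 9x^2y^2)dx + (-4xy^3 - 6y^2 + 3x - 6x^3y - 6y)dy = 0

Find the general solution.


Check exactness: ∂M/∂y = -4y^3 + 3 - 18x^2y and ∂N/∂x = -4y^3 + 3 - 18x^2y; equal, so the equation is exact.
Integrate M with respect to x (treating y as constant): ∫M dx = -xy^4 + 3xy - 3x^3y^2 + h(y).
Differentiate w.r.t. y and set equal to N: the x-dependent terms already match, leaving h'(y) = -6y^2 - 6y. Integrate: h(y) = -2y^3 - 3y^2.
So F(x,y) = -xy^4 - 2y^3 + 3xy - 3x^3y^2 - 3y^2.
General solution: -xy^4 - 2y^3 + 3xy - 3x^3y^2 - 3y^2 = C.


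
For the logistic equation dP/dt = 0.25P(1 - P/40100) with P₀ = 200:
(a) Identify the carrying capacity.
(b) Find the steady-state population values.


Logistic ODE dP/dt = 0.25P(1 - P/40100) has equilibria where dP/dt = 0, i.e. P = 0 or P = 40100.
The coefficient (1 - P/K) = 0 when P = K, identifying K = 40100 as the carrying capacity.
(a) K = 40100; (b) equilibria P = 0 and P = 40100.


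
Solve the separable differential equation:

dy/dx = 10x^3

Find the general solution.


Integrate both sides with respect to x: y = ∫ 10x^3 dx = (5/2)x^4 + C.


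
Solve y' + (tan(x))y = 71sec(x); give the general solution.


P(x) = tan(x) ⇒ μ = e^(∫tan(x)dx) = sec(x).
(sec(x) y)' = 71sec²(x) ⇒ sec(x) y = 71tan(x) + C.
Multiply by cos(x): y = 71sin(x) + C·cos(x).


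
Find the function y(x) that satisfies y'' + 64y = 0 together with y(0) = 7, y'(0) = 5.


Characteristic roots of r² + 64 = 0 are ±8i, so y = C₁cos(8x) + C₂sin(8x).
Apply y(0) = 7: C₁ = 7. Differentiate and apply y'(0) = 5: 8·C₂ = 5, so C₂ = 5/8.
Particular solution: y = 7cos(8x) + (5/8)sin(8x).


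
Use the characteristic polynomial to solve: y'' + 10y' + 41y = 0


Characteristic equation: r² + 10r + 41 = 0.
Discriminant is negative; roots r = -5 ± 4i (complex conjugate pair).
General solution uses e^(α x)(C₁ cos(β x) + C₂ sin(β x)): y = e^(-5x)(C₁cos(4x) + C₂sin(4x)).


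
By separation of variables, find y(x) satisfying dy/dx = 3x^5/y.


Separate variables: y dy = 3x^5 dx.
Integrate both sides: y²/2 = (1/2)x^6 + C₀.
Multiply by 2: y² = x^6 + C.


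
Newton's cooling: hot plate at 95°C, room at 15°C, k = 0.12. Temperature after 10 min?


Newton's law: dT/dt = -k(T - T_a) has solution T(t) = T_a + (T₀ - T_a)e^(-kt).
Plug in T_a = 15, T₀ = 95, k = 0.12, t = 10: T(10) = 15 + (80)e^(-1.20) ≈ 39.1°C.


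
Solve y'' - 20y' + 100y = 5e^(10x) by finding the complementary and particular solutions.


Characteristic polynomial (r - 10)² = 0; repeated root r = 10.
y_h = (C₁ + C₂x)e^(10x). Forcing matches the repeated root (resonance), so try y_p = Ax² e^(10x).
Substitute and solve for A: 2A = 5, so A = 5/2.
General solution: y = (C₁ + C₂x + (5/2)x²)e^(10x).


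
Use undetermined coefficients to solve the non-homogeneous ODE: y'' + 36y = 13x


Homogeneous: r² + 36 = 0 ⇒ r = ±6i, y_h = C₁cos(6x) + C₂sin(6x).
Polynomial forcing; try y_p = Ax + B. Then y_p'' + 36 y_p = 36(Ax + B) = 13x, so B = 0 and A = 13/36.
General solution: y = C₁cos(6x) + C₂sin(6x) + (13/36)x.


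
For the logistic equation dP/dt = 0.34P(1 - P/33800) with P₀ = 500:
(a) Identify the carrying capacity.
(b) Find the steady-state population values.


Logistic ODE dP/dt = 0.34P(1 - P/33800) has equilibria where dP/dt = 0, i.e. P = 0 or P = 33800.
The coefficient (1 - P/K) = 0 when P = K, identifying K = 33800 as the carrying capacity.
(a) K = 33800; (b) equilibria P = 0 and P = 33800.


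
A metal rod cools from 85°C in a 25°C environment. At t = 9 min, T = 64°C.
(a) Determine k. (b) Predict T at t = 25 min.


Newton's law: T(t) = T_a + (T₀ - T_a)e^(-kt).
(a) Use T(9) = 64: (64 - 25)/(85 - 25) = e^(-k·9), so k = -ln(0.650)/9 ≈ 0.0479.
(b) Apply k to t = 25: T(25) = 25 + (60)e^(-1.197) ≈ 43.1°C.


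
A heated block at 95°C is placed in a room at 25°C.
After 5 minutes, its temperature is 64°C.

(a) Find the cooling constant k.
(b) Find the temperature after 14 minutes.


Newton's law: T(t) = T_a + (T₀ - T_a)e^(-kt).
(a) Use T(5) = 64: (64 - 25)/(95 - 25) = e^(-k·5), so k = -ln(0.557)/5 ≈ 0.1170.
(b) Apply k to t = 14: T(14) = 25 + (70)e^(-1.638) ≈ 38.6°C.


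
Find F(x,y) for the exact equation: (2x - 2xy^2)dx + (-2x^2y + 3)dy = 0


Check exactness: ∂M/∂y = -4xy and ∂N/∂x = -4xy; equal, so the equation is exact.
Integrate M with respect to x (treating y as constant): ∫M dx = x^2 - x^2y^2 + h(y).
Differentiate w.r.t. y and set equal to N: the x-dependent terms already match, leaving h'(y) = 3. Integrate: h(y) = 3y.
So F(x,y) = x^2 - x^2y^2 + 3y.
General solution: x^2 - x^2y^2 + 3y = C.


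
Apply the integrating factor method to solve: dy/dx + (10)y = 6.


P(x) = 10, Q(x) = 6; integrating factor μ = e^(10x).
(μ y)' = 6e^(10x) ⇒ μ y = (3/5)e^(10x) + C.
Divide by μ: y = 3/5 + Ce^(-10x).


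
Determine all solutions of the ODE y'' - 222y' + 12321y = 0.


Characteristic equation: r² - 222r + 12321 = 0, i.e. (r - 111)² = 0.
Repeated root r = 111; include an x factor for the second linearly independent solution.
General solution: y = (C₁ + C₂x)e^(111x).


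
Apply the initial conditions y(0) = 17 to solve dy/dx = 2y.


General solution of y' = 2y is y = Ce^(2x).
Apply y(0) = 17: C = 17.
Particular solution: y = 17e^(2x).


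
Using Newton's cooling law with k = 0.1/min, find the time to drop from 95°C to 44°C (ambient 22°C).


From T(t) = T_a + (T₀ - T_a)e^(-kt), set T(t) = 44:
(44 - 22) / (95 - 22) = e^(-0.1t), so t = -ln(0.301)/0.1 ≈ 12.0 minutes.


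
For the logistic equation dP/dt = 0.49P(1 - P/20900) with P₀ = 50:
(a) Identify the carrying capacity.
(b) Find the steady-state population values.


Logistic ODE dP/dt = 0.49P(1 - P/20900) has equilibria where dP/dt = 0, i.e. P = 0 or P = 20900.
The coefficient (1 - P/K) = 0 when P = K, identifying K = 20900 as the carrying capacity.
(a) K = 20900; (b) equilibria P = 0 and P = 20900.


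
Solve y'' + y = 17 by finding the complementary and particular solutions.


Homogeneous part: r² + 1 = 0 ⇒ r = ±1i, so y_h = C₁cos(x) + C₂sin(x).
Try constant y_p = A; plug in: 1A = 17 ⇒ A = 17.
General solution: y = C₁cos(x) + C₂sin(x) + 17.


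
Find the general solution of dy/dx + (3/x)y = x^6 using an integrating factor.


P(x) = 3/x ⇒ μ = x^3.
(x^3 y)' = x^3·x^6 = x^9.
Integrate: x^3 y = x^10/(10) + C.
Solve for y: y = (1/10)x^7 + C/x^3.


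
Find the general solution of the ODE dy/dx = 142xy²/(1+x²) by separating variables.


Separate: dy/y² = 142x/(1+x²) dx.
Integrate LHS: ∫ dy/y² = -1/y.
Integrate RHS via u = 1+x²: 71ln(1+x²) + C.
Result: -1/y = 71ln(1+x²) + C.


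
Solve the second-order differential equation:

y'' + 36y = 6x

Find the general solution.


Homogeneous: r² + 36 = 0 ⇒ r = ±6i, y_h = C₁cos(6x) + C₂sin(6x).
Polynomial forcing; try y_p = Ax + B. Then y_p'' + 36 y_p = 36(Ax + B) = 6x, so B = 0 and A = 1/6.
General solution: y = C₁cos(6x) + C₂sin(6x) + (1/6)x.


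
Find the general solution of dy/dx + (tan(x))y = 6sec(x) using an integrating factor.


P(x) = tan(x) ⇒ μ = e^(∫tan(x)dx) = sec(x).
(sec(x) y)' = 6sec²(x) ⇒ sec(x) y = 6tan(x) + C.
Multiply by cos(x): y = 6sin(x) + C·cos(x).


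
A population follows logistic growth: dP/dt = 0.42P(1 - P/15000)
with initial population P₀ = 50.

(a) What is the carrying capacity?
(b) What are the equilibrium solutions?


Logistic ODE dP/dt = 0.42P(1 - P/15000) has equilibria where dP/dt = 0, i.e. P = 0 or P = 15000.
The coefficient (1 - P/K) = 0 when P = K, identifying K = 15000 as the carrying capacity.
(a) K = 15000; (b) equilibria P = 0 and P = 15000.


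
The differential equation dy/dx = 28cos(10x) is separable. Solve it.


g(y) = 1, so integrate directly: y = ∫ 28cos(10x) dx = (14/5)sin(10x) + C.


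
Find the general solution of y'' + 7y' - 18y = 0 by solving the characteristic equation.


Characteristic equation: r² + 7r - 18 = 0.
Factor: (r + 9)(r - 2) = 0 ⇒ r = -9, 2 (distinct real).
General solution: y = C₁e^(-9x) + C₂e^(2x).


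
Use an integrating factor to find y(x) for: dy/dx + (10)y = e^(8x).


P(x) = 10 ⇒ μ = e^(10x).
(μ y)' = e^(18x) ⇒ μ y = e^(18x)/18 + C.
Divide by μ: y = (1/18)e^(8x) + Ce^(-10x).


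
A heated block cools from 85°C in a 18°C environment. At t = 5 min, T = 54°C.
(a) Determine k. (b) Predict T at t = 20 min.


Newton's law: T(t) = T_a + (T₀ - T_a)e^(-kt).
(a) Use T(5) = 54: (54 - 18)/(85 - 18) = e^(-k·5), so k = -ln(0.537)/5 ≈ 0.1242.
(b) Apply k to t = 20: T(20) = 18 + (67)e^(-2.485) ≈ 23.6°C.


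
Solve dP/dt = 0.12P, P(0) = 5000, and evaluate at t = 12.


The ODE dP/dt = 0.12P has solution P(t) = P(0)e^(0.12t).
Substitute P(0) = 5000 and t = 12: P(12) = 5000 e^(1.44) ≈ 21103.


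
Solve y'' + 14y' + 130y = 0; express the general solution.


Characteristic equation: r² + 14r + 130 = 0.
Discriminant is negative; roots r = -7 ± 9i (complex conjugate pair).
General solution uses e^(α x)(C₁ cos(β x) + C₂ sin(β x)): y = e^(-7x)(C₁cos(9x) + C₂sin(9x)).


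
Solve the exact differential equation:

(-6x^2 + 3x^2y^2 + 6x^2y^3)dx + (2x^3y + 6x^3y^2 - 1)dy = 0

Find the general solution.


Check exactness: ∂M/∂y = 6x^2y + 18x^2y^2 and ∂N/∂x = 6x^2y + 18x^2y^2; equal, so the equation is exact.
Integrate M with respect to x (treating y as constant): ∫M dx = -2x^3 + x^3y^2 + 2x^3y^3 + h(y).
Differentiate w.r.t. y and set equal to N: the x-dependent terms already match, leaving h'(y) = -1. Integrate: h(y) = -y.
So F(x,y) = -2x^3 + x^3y^2 + 2x^3y^3 - y.
General solution: -2x^3 + x^3y^2 + 2x^3y^3 - y = C.


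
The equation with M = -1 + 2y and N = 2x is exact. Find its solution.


Check exactness: ∂M/∂y = 2 and ∂N/∂x = 2; equal, so the equation is exact.
Integrate M with respect to x (treating y as constant): ∫M dx = -x + 2xy + h(y).
Differentiate w.r.t. y and set equal to N: all terms match, so h'(y) = 0 and h is a constant absorbed into C.
General solution: -x + 2xy = C.


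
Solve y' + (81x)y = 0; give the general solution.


P(x) = 81x ⇒ μ = e^((81/2)x²).
Q(x) = 0 so μ y is constant: y = Ce^(-(81/2)x²).


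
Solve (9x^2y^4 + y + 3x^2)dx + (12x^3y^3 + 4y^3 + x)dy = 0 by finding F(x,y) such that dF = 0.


Check exactness: ∂M/∂y = 36x^2y^3 + 1 and ∂N/∂x = 36x^2y^3 + 1; equal, so the equation is exact.
Integrate M with respect to x (treating y as constant): ∫M dx = 3x^3y^4 + xy + x^3 + h(y).
Differentiate w.r.t. y and set equal to N: the x-dependent terms already match, leaving h'(y) = 4y^3. Integrate: h(y) = y^4.
So F(x,y) = 3x^3y^4 + y^4 + xy + x^3.
General solution: 3x^3y^4 + y^4 + xy + x^3 = C.


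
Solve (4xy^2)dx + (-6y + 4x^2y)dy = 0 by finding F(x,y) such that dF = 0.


Check exactness: ∂M/∂y = 8xy and ∂N/∂x = 8xy; equal, so the equation is exact.
Integrate M with respect to x (treating y as constant): ∫M dx = 2x^2y^2 + h(y).
Differentiate w.r.t. y and set equal to N: the x-dependent terms already match, leaving h'(y) = -6y. Integrate: h(y) = -3y^2.
So F(x,y) = -3y^2 + 2x^2y^2.
General solution: -3y^2 + 2x^2y^2 = C.
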